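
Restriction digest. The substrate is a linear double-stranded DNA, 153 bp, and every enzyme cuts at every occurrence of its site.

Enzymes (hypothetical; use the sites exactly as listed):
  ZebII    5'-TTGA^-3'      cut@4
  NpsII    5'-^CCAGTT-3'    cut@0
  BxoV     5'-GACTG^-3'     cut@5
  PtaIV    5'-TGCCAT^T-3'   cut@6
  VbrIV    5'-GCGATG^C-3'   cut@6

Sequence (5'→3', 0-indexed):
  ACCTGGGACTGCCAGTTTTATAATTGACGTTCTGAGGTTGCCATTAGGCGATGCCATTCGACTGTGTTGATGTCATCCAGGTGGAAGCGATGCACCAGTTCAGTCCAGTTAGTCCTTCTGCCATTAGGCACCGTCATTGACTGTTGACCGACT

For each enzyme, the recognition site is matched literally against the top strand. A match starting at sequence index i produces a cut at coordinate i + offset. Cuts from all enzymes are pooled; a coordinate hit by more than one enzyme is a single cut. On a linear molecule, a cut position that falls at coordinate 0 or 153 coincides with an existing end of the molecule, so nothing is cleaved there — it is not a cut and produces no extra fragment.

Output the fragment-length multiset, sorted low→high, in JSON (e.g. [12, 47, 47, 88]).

[2,3,4,4,6,6,7,9,10,11,16,16,17,20,22]

Per-enzyme occurrences:
  ZebII (TTGA, off=4): starts [23, 66, 136, 143] → cuts [27, 70, 140, 147]
  NpsII (CCAGTT, off=0): starts [11, 94, 104] → cuts [11, 94, 104]
  BxoV (GACTG, off=5): starts [6, 59, 138] → cuts [11, 64, 143]
  PtaIV (TGCCATT, off=6): starts [38, 51, 118] → cuts [44, 57, 124]
  VbrIV (GCGATGC, off=6): starts [47, 86] → cuts [53, 92]

All cut coordinates (distinct, sorted): [11, 27, 44, 53, 57, 64, 70, 92, 94, 104, 124, 140, 143, 147]

Fragment lengths:
  [0,11): 11 bp
  [11,27): 16 bp
  [27,44): 17 bp
  [44,53): 9 bp
  [53,57): 4 bp
  [57,64): 7 bp
  [64,70): 6 bp
  [70,92): 22 bp
  [92,94): 2 bp
  [94,104): 10 bp
  [104,124): 20 bp
  [124,140): 16 bp
  [140,143): 3 bp
  [143,147): 4 bp
  [147,153): 6 bp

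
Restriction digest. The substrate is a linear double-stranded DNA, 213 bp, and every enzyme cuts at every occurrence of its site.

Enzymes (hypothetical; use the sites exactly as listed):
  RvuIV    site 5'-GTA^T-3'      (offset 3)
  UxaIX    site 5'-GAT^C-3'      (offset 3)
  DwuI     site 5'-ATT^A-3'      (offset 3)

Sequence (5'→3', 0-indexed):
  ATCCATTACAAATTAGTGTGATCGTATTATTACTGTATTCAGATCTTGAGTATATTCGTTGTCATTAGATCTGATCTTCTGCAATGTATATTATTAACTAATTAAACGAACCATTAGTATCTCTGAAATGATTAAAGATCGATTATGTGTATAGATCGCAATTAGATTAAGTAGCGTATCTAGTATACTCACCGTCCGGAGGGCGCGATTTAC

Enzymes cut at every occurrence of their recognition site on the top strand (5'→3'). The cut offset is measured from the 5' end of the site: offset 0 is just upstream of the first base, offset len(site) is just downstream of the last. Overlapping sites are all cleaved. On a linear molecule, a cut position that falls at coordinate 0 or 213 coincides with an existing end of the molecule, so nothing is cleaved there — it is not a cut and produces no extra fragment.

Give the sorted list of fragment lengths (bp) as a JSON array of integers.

Site scan:
  RvuIV GTAT/3: at [23, 34, 49, 85, 116, 148, 175, 182] ⇒ [26, 37, 52, 88, 119, 151, 178, 185]
  UxaIX GATC/3: at [19, 41, 67, 72, 136, 153] ⇒ [22, 44, 70, 75, 139, 156]
  DwuI ATTA/3: at [4, 11, 25, 28, 63, 89, 92, 100, 112, 130, 141, 160, 165] ⇒ [7, 14, 28, 31, 66, 92, 95, 103, 115, 133, 144, 163, 168]

All cut coordinates (distinct, sorted): [7, 14, 22, 26, 28, 31, 37, 44, 52, 66, 70, 75, 88, 92, 95, 103, 115, 119, 133, 139, 144, 151, 156, 163, 168, 178, 185]

Fragments:
  [0,7): 7 bp
  [7,14): 7 bp
  [14,22): 8 bp
  [22,26): 4 bp
  [26,28): 2 bp
  [28,31): 3 bp
  [31,37): 6 bp
  [37,44): 7 bp
  [44,52): 8 bp
  [52,66): 14 bp
  [66,70): 4 bp
  [70,75): 5 bp
  [75,88): 13 bp
  [88,92): 4 bp
  [92,95): 3 bp
  [95,103): 8 bp
  [103,115): 12 bp
  [115,119): 4 bp
  [119,133): 14 bp
  [133,139): 6 bp
  [139,144): 5 bp
  [144,151): 7 bp
  [151,156): 5 bp
  [156,163): 7 bp
  [163,168): 5 bp
  [168,178): 10 bp
  [178,185): 7 bp
  [185,213): 28 bp

[2,3,3,4,4,4,4,5,5,5,5,6,6,7,7,7,7,7,7,8,8,8,10,12,13,14,14,28]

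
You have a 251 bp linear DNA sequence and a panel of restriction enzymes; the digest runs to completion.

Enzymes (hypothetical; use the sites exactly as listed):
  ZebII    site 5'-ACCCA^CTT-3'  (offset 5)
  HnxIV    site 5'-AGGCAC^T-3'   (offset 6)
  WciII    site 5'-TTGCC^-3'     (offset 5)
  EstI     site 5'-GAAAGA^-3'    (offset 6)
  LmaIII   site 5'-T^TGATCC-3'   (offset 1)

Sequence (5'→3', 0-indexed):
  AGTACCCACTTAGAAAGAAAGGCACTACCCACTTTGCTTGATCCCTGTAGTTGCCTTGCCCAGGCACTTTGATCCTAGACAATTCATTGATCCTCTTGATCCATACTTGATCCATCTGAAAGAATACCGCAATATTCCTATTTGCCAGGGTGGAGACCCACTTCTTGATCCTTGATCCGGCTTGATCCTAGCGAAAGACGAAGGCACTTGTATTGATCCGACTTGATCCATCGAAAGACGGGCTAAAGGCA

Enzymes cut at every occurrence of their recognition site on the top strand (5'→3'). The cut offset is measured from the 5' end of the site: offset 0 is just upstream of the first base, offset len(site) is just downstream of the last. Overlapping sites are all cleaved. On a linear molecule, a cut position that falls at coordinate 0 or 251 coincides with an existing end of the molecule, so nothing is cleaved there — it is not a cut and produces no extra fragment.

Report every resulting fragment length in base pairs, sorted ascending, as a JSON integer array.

Per-enzyme occurrences:
  ZebII ACCCACTT/5: at [3, 26, 155] ⇒ [8, 31, 160]
  HnxIV AGGCACT/6: at [19, 61, 201] ⇒ [25, 67, 207]
  WciII TTGCC/5: at [50, 55, 141] ⇒ [55, 60, 146]
  EstI GAAAGA/6: at [12, 117, 192, 232] ⇒ [18, 123, 198, 238]
  LmaIII TTGATCC/1: at [37, 68, 86, 95, 106, 164, 171, 181, 212, 222] ⇒ [38, 69, 87, 96, 107, 165, 172, 182, 213, 223]

All cut coordinates (distinct, sorted): [8, 18, 25, 31, 38, 55, 60, 67, 69, 87, 96, 107, 123, 146, 160, 165, 172, 182, 198, 207, 213, 223, 238]

Fragment lengths:
  [0,8): 8 bp
  [8,18): 10 bp
  [18,25): 7 bp
  [25,31): 6 bp
  [31,38): 7 bp
  [38,55): 17 bp
  [55,60): 5 bp
  [60,67): 7 bp
  [67,69): 2 bp
  [69,87): 18 bp
  [87,96): 9 bp
  [96,107): 11 bp
  [107,123): 16 bp
  [123,146): 23 bp
  [146,160): 14 bp
  [160,165): 5 bp
  [165,172): 7 bp
  [172,182): 10 bp
  [182,198): 16 bp
  [198,207): 9 bp
  [207,213): 6 bp
  [213,223): 10 bp
  [223,238): 15 bp
  [238,251): 13 bp

[2,5,5,6,6,7,7,7,7,8,9,9,10,10,10,11,13,14,15,16,16,17,18,23]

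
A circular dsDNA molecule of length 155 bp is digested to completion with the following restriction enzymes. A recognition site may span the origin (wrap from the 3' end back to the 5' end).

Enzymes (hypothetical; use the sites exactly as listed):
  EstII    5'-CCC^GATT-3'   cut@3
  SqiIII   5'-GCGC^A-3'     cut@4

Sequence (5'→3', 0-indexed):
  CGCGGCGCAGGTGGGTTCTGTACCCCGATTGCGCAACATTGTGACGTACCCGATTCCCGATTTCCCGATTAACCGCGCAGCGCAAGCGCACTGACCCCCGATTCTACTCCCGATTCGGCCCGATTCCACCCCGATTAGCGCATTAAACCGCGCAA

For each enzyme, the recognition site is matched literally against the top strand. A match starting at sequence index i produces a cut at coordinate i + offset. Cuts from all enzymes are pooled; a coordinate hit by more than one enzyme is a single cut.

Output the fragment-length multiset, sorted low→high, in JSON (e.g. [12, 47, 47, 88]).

[5,6,7,8,8,9,10,10,10,11,12,12,12,17,18]

Per-enzyme occurrences:
  EstII CCCGATT/3: at [23, 48, 55, 63, 96, 108, 118, 129] ⇒ [26, 51, 58, 66, 99, 111, 121, 132]
  SqiIII GCGCA/4: at [4, 30, 74, 79, 85, 137, 149] ⇒ [8, 34, 78, 83, 89, 141, 153]

All cut coordinates (distinct, sorted): [8, 26, 34, 51, 58, 66, 78, 83, 89, 99, 111, 121, 132, 141, 153]

Fragments:
  8→26: 18 bp
  26→34: 8 bp
  34→51: 17 bp
  51→58: 7 bp
  58→66: 8 bp
  66→78: 12 bp
  78→83: 5 bp
  83→89: 6 bp
  89→99: 10 bp
  99→111: 12 bp
  111→121: 10 bp
  121→132: 11 bp
  132→141: 9 bp
  141→153: 12 bp
  153→8 (wrap): 155-153+8 = 10 bp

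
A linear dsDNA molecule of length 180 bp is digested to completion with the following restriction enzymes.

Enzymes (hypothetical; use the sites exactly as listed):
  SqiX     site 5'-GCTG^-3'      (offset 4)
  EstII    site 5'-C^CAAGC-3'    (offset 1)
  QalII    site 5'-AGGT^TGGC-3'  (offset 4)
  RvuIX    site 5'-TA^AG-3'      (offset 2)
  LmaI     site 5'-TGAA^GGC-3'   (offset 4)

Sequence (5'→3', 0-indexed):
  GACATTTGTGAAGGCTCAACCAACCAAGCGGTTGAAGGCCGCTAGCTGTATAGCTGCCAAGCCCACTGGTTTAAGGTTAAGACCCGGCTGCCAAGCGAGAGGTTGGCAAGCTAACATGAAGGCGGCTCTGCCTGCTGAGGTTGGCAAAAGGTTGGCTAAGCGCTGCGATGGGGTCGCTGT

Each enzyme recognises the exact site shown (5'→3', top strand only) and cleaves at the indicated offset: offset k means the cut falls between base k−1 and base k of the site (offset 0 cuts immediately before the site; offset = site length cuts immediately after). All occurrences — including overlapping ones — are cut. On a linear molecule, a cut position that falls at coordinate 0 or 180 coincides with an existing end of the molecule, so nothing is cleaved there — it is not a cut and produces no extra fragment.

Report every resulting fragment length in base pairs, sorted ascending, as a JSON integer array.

[1,1,1,4,6,6,7,8,11,11,12,12,12,12,12,14,16,17,17]

Scan for sites:
  SqiX (GCTG, off=4): starts [44, 52, 86, 133, 161, 175] → cuts [48, 56, 90, 137, 165, 179]
  EstII (CCAAGC, off=1): starts [23, 56, 90] → cuts [24, 57, 91]
  QalII (AGGTTGGC, off=4): starts [99, 137, 148] → cuts [103, 141, 152]
  RvuIX (TAAG, off=2): starts [71, 77, 156] → cuts [73, 79, 158]
  LmaI (TGAAGGC, off=4): starts [8, 32, 116] → cuts [12, 36, 120]

All cut coordinates (distinct, sorted): [12, 24, 36, 48, 56, 57, 73, 79, 90, 91, 103, 120, 137, 141, 152, 158, 165, 179]

Fragments:
  [0,12): 12 bp
  [12,24): 12 bp
  [24,36): 12 bp
  [36,48): 12 bp
  [48,56): 8 bp
  [56,57): 1 bp
  [57,73): 16 bp
  [73,79): 6 bp
  [79,90): 11 bp
  [90,91): 1 bp
  [91,103): 12 bp
  [103,120): 17 bp
  [120,137): 17 bp
  [137,141): 4 bp
  [141,152): 11 bp
  [152,158): 6 bp
  [158,165): 7 bp
  [165,179): 14 bp
  [179,180): 1 bp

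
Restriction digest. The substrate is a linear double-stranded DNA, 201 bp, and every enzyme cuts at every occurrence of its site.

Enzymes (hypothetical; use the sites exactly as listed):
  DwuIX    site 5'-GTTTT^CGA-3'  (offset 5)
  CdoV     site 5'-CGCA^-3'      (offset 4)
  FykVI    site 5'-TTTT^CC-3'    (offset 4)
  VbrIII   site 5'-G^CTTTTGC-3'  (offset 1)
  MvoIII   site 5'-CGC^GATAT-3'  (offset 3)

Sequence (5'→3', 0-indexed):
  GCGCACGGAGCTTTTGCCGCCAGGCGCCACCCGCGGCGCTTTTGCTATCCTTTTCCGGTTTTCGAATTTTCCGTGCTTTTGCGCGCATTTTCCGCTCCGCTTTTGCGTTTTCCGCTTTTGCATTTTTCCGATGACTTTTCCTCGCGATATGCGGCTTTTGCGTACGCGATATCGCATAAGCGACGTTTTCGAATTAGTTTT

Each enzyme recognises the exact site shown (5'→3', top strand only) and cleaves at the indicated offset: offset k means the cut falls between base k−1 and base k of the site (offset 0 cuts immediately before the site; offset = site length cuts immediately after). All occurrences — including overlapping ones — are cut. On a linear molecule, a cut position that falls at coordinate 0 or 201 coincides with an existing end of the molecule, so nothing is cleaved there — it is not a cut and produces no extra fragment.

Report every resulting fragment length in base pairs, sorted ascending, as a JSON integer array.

[3,4,5,5,5,6,8,8,8,9,9,12,12,12,12,13,13,13,16,28]

Scan for sites:
  DwuIX (GTTTTCGA, off=5): starts [57, 184] → cuts [62, 189]
  CdoV (CGCA, off=4): starts [1, 83, 172] → cuts [5, 87, 176]
  FykVI (TTTTCC, off=4): starts [50, 66, 87, 107, 123, 135] → cuts [54, 70, 91, 111, 127, 139]
  VbrIII (GCTTTTGC, off=1): starts [9, 37, 74, 98, 113, 153] → cuts [10, 38, 75, 99, 114, 154]
  MvoIII (CGCGATAT, off=3): starts [142, 164] → cuts [145, 167]

Pooled cuts: [5, 10, 38, 54, 62, 70, 75, 87, 91, 99, 111, 114, 127, 139, 145, 154, 167, 176, 189]

Fragment lengths:
  [0,5): 5 bp
  [5,10): 5 bp
  [10,38): 28 bp
  [38,54): 16 bp
  [54,62): 8 bp
  [62,70): 8 bp
  [70,75): 5 bp
  [75,87): 12 bp
  [87,91): 4 bp
  [91,99): 8 bp
  [99,111): 12 bp
  [111,114): 3 bp
  [114,127): 13 bp
  [127,139): 12 bp
  [139,145): 6 bp
  [145,154): 9 bp
  [154,167): 13 bp
  [167,176): 9 bp
  [176,189): 13 bp
  [189,201): 12 bp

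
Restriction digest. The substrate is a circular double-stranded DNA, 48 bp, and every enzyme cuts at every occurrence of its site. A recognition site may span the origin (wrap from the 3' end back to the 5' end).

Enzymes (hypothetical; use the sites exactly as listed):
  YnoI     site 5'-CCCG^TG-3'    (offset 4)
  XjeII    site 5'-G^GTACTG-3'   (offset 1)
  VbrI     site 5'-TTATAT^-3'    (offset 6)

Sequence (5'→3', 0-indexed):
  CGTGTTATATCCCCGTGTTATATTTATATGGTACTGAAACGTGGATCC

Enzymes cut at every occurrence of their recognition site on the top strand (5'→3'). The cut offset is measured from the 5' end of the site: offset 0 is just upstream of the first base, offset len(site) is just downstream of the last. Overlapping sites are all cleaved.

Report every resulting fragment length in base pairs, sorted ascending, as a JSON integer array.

Per-enzyme occurrences:
  YnoI CCCGTG/4: at [11, 46] ⇒ [2, 15]
  XjeII GGTACTG/1: at [29] ⇒ [30]
  VbrI TTATAT/6: at [4, 17, 23] ⇒ [10, 23, 29]

Pooled cuts: [2, 10, 15, 23, 29, 30]

Fragment lengths:
  2→10: 8 bp
  10→15: 5 bp
  15→23: 8 bp
  23→29: 6 bp
  29→30: 1 bp
  30→2 (wrap): 48-30+2 = 20 bp

[1,5,6,8,8,20]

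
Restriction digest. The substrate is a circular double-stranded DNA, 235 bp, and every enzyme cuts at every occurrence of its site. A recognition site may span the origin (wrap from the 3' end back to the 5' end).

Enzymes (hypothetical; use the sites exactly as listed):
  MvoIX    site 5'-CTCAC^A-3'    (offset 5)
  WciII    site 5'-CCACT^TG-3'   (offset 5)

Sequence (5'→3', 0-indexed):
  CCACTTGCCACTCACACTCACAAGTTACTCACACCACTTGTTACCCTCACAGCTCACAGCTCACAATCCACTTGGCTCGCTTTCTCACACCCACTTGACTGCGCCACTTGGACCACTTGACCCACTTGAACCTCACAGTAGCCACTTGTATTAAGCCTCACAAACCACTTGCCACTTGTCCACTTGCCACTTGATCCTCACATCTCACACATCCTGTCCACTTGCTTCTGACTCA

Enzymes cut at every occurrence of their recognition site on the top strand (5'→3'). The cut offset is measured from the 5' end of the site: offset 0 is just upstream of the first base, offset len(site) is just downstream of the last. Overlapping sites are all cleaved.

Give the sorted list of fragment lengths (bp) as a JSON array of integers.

[6,6,7,7,7,7,7,7,8,8,8,9,9,10,10,10,10,11,12,13,14,15,16,18]

Site scan:
  MvoIX (CTCACA, off=5): starts [10, 16, 27, 45, 52, 59, 83, 131, 156, 196, 203] → cuts [15, 21, 32, 50, 57, 64, 88, 136, 161, 201, 208]
  WciII (CCACTTG, off=5): starts [0, 33, 67, 90, 103, 112, 121, 141, 164, 171, 179, 186, 217] → cuts [5, 38, 72, 95, 108, 117, 126, 146, 169, 176, 184, 191, 222]

Pooled cuts: [5, 15, 21, 32, 38, 50, 57, 64, 72, 88, 95, 108, 117, 126, 136, 146, 161, 169, 176, 184, 191, 201, 208, 222]

Fragments:
  5→15: 10 bp
  15→21: 6 bp
  21→32: 11 bp
  32→38: 6 bp
  38→50: 12 bp
  50→57: 7 bp
  57→64: 7 bp
  64→72: 8 bp
  72→88: 16 bp
  88→95: 7 bp
  95→108: 13 bp
  108→117: 9 bp
  117→126: 9 bp
  126→136: 10 bp
  136→146: 10 bp
  146→161: 15 bp
  161→169: 8 bp
  169→176: 7 bp
  176→184: 8 bp
  184→191: 7 bp
  191→201: 10 bp
  201→208: 7 bp
  208→222: 14 bp
  222→5 (wrap): 235-222+5 = 18 bp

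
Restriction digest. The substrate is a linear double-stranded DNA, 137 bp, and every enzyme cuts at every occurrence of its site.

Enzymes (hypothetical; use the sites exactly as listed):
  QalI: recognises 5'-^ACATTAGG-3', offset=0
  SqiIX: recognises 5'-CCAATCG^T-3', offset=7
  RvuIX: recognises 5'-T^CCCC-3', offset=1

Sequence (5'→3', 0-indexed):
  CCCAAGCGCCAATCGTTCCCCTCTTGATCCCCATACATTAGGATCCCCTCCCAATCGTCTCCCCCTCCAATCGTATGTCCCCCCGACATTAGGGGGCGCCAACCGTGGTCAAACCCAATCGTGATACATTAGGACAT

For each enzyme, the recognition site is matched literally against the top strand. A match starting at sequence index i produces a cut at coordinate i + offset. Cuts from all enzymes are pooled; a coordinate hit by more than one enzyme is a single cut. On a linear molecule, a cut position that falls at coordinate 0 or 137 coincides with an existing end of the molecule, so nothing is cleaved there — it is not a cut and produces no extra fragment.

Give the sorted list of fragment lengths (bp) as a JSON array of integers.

Per-enzyme occurrences:
  QalI (ACATTAGG, off=0): starts [34, 85, 125] → cuts [34, 85, 125]
  SqiIX (CCAATCGT, off=7): starts [8, 50, 66, 114] → cuts [15, 57, 73, 121]
  RvuIX (TCCCC, off=1): starts [16, 27, 43, 59, 77] → cuts [17, 28, 44, 60, 78]

All cut coordinates (distinct, sorted): [15, 17, 28, 34, 44, 57, 60, 73, 78, 85, 121, 125]

Fragments:
  [0,15): 15 bp
  [15,17): 2 bp
  [17,28): 11 bp
  [28,34): 6 bp
  [34,44): 10 bp
  [44,57): 13 bp
  [57,60): 3 bp
  [60,73): 13 bp
  [73,78): 5 bp
  [78,85): 7 bp
  [85,121): 36 bp
  [121,125): 4 bp
  [125,137): 12 bp

[2,3,4,5,6,7,10,11,12,13,13,15,36]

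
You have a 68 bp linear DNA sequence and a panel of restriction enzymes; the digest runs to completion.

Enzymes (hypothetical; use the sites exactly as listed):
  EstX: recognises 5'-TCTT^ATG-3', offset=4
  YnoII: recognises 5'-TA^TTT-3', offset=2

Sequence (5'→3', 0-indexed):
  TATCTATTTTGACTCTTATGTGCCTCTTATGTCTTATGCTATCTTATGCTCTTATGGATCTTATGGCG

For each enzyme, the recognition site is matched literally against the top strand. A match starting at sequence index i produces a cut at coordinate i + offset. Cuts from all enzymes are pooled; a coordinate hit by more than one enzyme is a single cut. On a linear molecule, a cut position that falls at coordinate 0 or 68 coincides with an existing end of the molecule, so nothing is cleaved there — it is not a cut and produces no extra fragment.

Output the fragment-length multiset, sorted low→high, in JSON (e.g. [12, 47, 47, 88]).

[6,6,7,8,9,10,11,11]

Scan for sites:
  EstX TCTTATG/4: at [13, 24, 31, 41, 49, 58] ⇒ [17, 28, 35, 45, 53, 62]
  YnoII TATTT/2: at [4] ⇒ [6]

Pooled cuts: [6, 17, 28, 35, 45, 53, 62]

Fragments:
  [0,6): 6 bp
  [6,17): 11 bp
  [17,28): 11 bp
  [28,35): 7 bp
  [35,45): 10 bp
  [45,53): 8 bp
  [53,62): 9 bp
  [62,68): 6 bp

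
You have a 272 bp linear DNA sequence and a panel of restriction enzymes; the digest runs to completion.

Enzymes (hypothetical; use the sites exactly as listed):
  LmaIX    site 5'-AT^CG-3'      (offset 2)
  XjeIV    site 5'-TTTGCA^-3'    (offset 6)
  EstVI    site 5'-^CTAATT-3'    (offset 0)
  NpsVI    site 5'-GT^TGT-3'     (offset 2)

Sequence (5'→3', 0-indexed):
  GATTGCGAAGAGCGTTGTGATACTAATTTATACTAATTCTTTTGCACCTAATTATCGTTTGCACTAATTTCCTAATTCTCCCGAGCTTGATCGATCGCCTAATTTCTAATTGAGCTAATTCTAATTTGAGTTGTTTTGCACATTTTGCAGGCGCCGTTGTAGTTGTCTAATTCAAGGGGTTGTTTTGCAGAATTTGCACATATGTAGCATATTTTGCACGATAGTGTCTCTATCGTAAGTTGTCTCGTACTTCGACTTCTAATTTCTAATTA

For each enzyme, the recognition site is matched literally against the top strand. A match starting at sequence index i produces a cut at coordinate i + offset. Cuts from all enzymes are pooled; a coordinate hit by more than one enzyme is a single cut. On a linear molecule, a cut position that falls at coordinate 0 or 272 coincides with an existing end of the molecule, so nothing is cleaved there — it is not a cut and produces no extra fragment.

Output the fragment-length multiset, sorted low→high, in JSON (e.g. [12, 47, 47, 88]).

Scan for sites:
  LmaIX ATCG/2: at [53, 89, 93, 231] ⇒ [55, 91, 95, 233]
  XjeIV TTTGCA/6: at [40, 57, 134, 143, 183, 192, 212] ⇒ [46, 63, 140, 149, 189, 198, 218]
  EstVI CTAATT/0: at [22, 32, 47, 63, 71, 98, 105, 114, 120, 166, 258, 265] ⇒ [22, 32, 47, 63, 71, 98, 105, 114, 120, 166, 258, 265]
  NpsVI GTTGT/2: at [13, 129, 155, 161, 178, 238] ⇒ [15, 131, 157, 163, 180, 240]

Pooled cuts: [15, 22, 32, 46, 47, 55, 63, 71, 91, 95, 98, 105, 114, 120, 131, 140, 149, 157, 163, 166, 180, 189, 198, 218, 233, 240, 258, 265]

Fragments:
  [0,15): 15 bp
  [15,22): 7 bp
  [22,32): 10 bp
  [32,46): 14 bp
  [46,47): 1 bp
  [47,55): 8 bp
  [55,63): 8 bp
  [63,71): 8 bp
  [71,91): 20 bp
  [91,95): 4 bp
  [95,98): 3 bp
  [98,105): 7 bp
  [105,114): 9 bp
  [114,120): 6 bp
  [120,131): 11 bp
  [131,140): 9 bp
  [140,149): 9 bp
  [149,157): 8 bp
  [157,163): 6 bp
  [163,166): 3 bp
  [166,180): 14 bp
  [180,189): 9 bp
  [189,198): 9 bp
  [198,218): 20 bp
  [218,233): 15 bp
  [233,240): 7 bp
  [240,258): 18 bp
  [258,265): 7 bp
  [265,272): 7 bp

[1,3,3,4,6,6,7,7,7,7,7,8,8,8,8,9,9,9,9,9,10,11,14,14,15,15,18,20,20]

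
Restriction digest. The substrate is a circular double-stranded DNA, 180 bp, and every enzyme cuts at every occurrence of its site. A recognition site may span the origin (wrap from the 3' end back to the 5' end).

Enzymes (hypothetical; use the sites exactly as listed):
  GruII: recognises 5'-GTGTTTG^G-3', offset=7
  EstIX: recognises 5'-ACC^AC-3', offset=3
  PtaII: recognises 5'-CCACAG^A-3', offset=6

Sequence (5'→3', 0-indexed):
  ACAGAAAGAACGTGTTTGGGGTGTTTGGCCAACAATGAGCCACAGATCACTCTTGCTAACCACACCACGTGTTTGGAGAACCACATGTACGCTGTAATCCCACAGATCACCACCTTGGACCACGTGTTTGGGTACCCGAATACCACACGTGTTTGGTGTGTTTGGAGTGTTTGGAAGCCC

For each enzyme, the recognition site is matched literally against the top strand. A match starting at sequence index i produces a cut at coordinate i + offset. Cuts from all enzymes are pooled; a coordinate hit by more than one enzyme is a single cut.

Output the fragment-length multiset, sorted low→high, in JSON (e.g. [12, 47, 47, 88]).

[5,6,7,9,9,9,9,9,10,11,11,14,14,16,18,23]

Scan for sites:
  GruII (GTGTTTGG, off=7): starts [11, 20, 68, 123, 148, 157, 166] → cuts [18, 27, 75, 130, 155, 164, 173]
  EstIX (ACCAC, off=3): starts [58, 63, 79, 108, 118, 141] → cuts [61, 66, 82, 111, 121, 144]
  PtaII (CCACAGA, off=6): starts [39, 99, 178] → cuts [4, 45, 105]

All cut coordinates (distinct, sorted): [4, 18, 27, 45, 61, 66, 75, 82, 105, 111, 121, 130, 144, 155, 164, 173]

Fragment lengths:
  4→18: 14 bp
  18→27: 9 bp
  27→45: 18 bp
  45→61: 16 bp
  61→66: 5 bp
  66→75: 9 bp
  75→82: 7 bp
  82→105: 23 bp
  105→111: 6 bp
  111→121: 10 bp
  121→130: 9 bp
  130→144: 14 bp
  144→155: 11 bp
  155→164: 9 bp
  164→173: 9 bp
  173→4 (wrap): 180-173+4 = 11 bp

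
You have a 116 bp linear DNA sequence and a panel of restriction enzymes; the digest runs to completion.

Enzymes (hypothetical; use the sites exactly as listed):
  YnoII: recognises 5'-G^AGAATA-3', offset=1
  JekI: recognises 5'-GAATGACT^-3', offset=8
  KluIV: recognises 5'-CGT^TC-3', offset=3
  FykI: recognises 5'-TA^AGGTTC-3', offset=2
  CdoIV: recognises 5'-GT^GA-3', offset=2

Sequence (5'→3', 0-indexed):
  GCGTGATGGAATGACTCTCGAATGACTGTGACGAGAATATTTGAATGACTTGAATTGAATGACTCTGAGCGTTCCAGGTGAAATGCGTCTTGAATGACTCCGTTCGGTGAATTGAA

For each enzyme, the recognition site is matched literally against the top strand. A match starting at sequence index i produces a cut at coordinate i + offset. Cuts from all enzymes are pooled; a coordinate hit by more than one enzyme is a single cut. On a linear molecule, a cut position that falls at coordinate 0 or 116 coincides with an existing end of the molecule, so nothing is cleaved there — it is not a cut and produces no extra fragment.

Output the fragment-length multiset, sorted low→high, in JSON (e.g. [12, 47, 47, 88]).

Per-enzyme occurrences:
  YnoII GAGAATA/1: at [32] ⇒ [33]
  JekI GAATGACT/8: at [8, 19, 42, 56, 91] ⇒ [16, 27, 50, 64, 99]
  KluIV CGTTC/3: at [69, 100] ⇒ [72, 103]
  FykI (TAAGGTTC, off=2): no sites
  CdoIV GTGA/2: at [2, 27, 77, 106] ⇒ [4, 29, 79, 108]

Pooled cuts: [4, 16, 27, 29, 33, 50, 64, 72, 79, 99, 103, 108]

Fragments:
  [0,4): 4 bp
  [4,16): 12 bp
  [16,27): 11 bp
  [27,29): 2 bp
  [29,33): 4 bp
  [33,50): 17 bp
  [50,64): 14 bp
  [64,72): 8 bp
  [72,79): 7 bp
  [79,99): 20 bp
  [99,103): 4 bp
  [103,108): 5 bp
  [108,116): 8 bp

[2,4,4,4,5,7,8,8,11,12,14,17,20]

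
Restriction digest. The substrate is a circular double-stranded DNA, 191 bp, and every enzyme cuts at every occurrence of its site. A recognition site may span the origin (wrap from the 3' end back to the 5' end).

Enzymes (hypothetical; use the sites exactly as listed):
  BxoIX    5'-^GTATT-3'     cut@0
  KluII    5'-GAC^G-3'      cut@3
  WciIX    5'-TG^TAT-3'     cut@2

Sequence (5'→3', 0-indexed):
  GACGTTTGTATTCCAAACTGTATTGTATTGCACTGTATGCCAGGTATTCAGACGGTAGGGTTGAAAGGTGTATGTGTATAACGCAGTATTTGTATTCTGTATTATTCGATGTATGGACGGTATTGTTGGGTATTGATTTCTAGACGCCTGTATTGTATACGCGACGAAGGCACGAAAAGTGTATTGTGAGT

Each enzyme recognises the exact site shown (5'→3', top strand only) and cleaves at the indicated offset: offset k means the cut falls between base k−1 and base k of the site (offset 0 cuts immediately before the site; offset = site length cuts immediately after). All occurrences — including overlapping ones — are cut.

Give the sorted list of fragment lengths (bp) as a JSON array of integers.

Per-enzyme occurrences:
  BxoIX (GTATT, off=0): starts [7, 19, 24, 43, 85, 91, 98, 119, 129, 149, 180] → cuts [7, 19, 24, 43, 85, 91, 98, 119, 129, 149, 180]
  KluII (GACG, off=3): starts [0, 50, 115, 142, 162] → cuts [3, 53, 118, 145, 165]
  WciIX (TGTAT, off=2): starts [6, 18, 23, 33, 68, 74, 90, 97, 109, 148, 153, 179] → cuts [8, 20, 25, 35, 70, 76, 92, 99, 111, 150, 155, 181]

Pooled cuts: [3, 7, 8, 19, 20, 24, 25, 35, 43, 53, 70, 76, 85, 91, 92, 98, 99, 111, 118, 119, 129, 145, 149, 150, 155, 165, 180, 181]

Fragments:
  3→7: 4 bp
  7→8: 1 bp
  8→19: 11 bp
  19→20: 1 bp
  20→24: 4 bp
  24→25: 1 bp
  25→35: 10 bp
  35→43: 8 bp
  43→53: 10 bp
  53→70: 17 bp
  70→76: 6 bp
  76→85: 9 bp
  85→91: 6 bp
  91→92: 1 bp
  92→98: 6 bp
  98→99: 1 bp
  99→111: 12 bp
  111→118: 7 bp
  118→119: 1 bp
  119→129: 10 bp
  129→145: 16 bp
  145→149: 4 bp
  149→150: 1 bp
  150→155: 5 bp
  155→165: 10 bp
  165→180: 15 bp
  180→181: 1 bp
  181→3 (wrap): 191-181+3 = 13 bp

[1,1,1,1,1,1,1,1,4,4,4,5,6,6,6,7,8,9,10,10,10,10,11,12,13,15,16,17]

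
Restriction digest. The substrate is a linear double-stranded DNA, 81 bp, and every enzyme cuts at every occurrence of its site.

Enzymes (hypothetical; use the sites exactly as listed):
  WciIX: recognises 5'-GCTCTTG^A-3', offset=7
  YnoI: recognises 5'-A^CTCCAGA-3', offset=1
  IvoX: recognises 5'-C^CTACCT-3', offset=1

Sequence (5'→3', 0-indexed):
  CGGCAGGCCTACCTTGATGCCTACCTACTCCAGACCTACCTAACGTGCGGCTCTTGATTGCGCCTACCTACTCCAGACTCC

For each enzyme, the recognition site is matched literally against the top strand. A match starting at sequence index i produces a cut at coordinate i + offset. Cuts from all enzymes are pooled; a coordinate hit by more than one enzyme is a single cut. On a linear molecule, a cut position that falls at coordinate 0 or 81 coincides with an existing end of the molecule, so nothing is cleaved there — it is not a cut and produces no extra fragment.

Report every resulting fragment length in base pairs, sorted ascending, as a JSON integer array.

[7,7,7,8,8,11,12,21]

Per-enzyme occurrences:
  WciIX GCTCTTGA/7: at [49] ⇒ [56]
  YnoI ACTCCAGA/1: at [26, 69] ⇒ [27, 70]
  IvoX CCTACCT/1: at [7, 19, 34, 62] ⇒ [8, 20, 35, 63]

All cut coordinates (distinct, sorted): [8, 20, 27, 35, 56, 63, 70]

Fragment lengths:
  [0,8): 8 bp
  [8,20): 12 bp
  [20,27): 7 bp
  [27,35): 8 bp
  [35,56): 21 bp
  [56,63): 7 bp
  [63,70): 7 bp
  [70,81): 11 bp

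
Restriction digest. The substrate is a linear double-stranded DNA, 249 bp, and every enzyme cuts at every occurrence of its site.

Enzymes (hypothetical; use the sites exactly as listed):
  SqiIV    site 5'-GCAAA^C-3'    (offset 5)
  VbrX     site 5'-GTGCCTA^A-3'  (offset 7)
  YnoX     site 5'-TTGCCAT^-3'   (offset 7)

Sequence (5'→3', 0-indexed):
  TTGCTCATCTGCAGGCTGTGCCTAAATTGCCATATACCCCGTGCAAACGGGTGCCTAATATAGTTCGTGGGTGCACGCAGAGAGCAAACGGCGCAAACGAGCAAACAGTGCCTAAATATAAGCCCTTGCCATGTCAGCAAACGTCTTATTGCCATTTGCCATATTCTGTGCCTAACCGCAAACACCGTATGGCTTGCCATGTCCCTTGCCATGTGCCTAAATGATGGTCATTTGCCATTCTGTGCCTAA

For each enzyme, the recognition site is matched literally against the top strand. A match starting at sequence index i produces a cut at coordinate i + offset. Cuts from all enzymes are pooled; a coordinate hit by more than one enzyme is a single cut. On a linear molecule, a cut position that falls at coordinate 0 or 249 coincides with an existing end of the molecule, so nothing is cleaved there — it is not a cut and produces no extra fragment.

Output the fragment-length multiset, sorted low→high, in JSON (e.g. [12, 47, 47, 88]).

[1,7,7,8,8,9,9,9,9,10,10,12,12,14,14,18,18,19,24,31]

Site scan:
  SqiIV GCAAAC/5: at [42, 83, 92, 100, 136, 177] ⇒ [47, 88, 97, 105, 141, 182]
  VbrX GTGCCTAA/7: at [17, 50, 107, 167, 212, 241] ⇒ [24, 57, 114, 174, 219, 248]
  YnoX TTGCCAT/7: at [26, 125, 148, 155, 193, 205, 231] ⇒ [33, 132, 155, 162, 200, 212, 238]

Pooled cuts: [24, 33, 47, 57, 88, 97, 105, 114, 132, 141, 155, 162, 174, 182, 200, 212, 219, 238, 248]

Fragments:
  [0,24): 24 bp
  [24,33): 9 bp
  [33,47): 14 bp
  [47,57): 10 bp
  [57,88): 31 bp
  [88,97): 9 bp
  [97,105): 8 bp
  [105,114): 9 bp
  [114,132): 18 bp
  [132,141): 9 bp
  [141,155): 14 bp
  [155,162): 7 bp
  [162,174): 12 bp
  [174,182): 8 bp
  [182,200): 18 bp
  [200,212): 12 bp
  [212,219): 7 bp
  [219,238): 19 bp
  [238,248): 10 bp
  [248,249): 1 bp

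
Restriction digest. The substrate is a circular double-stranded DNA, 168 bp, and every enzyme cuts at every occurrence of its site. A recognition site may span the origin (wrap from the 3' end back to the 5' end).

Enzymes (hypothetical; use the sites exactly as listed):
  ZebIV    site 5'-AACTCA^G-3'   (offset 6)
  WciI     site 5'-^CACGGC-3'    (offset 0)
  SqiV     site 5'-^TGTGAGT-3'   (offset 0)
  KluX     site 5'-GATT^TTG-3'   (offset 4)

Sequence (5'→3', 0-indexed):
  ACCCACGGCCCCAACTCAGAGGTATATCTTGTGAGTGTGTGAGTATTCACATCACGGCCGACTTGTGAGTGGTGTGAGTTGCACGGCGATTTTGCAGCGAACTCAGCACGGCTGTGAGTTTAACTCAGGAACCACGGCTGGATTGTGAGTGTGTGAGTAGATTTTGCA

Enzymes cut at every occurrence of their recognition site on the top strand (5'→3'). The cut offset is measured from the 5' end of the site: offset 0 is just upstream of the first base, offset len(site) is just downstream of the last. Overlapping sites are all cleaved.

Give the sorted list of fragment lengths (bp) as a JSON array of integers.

[1,5,6,8,8,8,9,9,10,11,11,11,12,14,15,15,15]

Per-enzyme occurrences:
  ZebIV AACTCAG/6: at [12, 99, 121] ⇒ [18, 105, 127]
  WciI CACGGC/0: at [3, 52, 81, 106, 132] ⇒ [3, 52, 81, 106, 132]
  SqiV TGTGAGT/0: at [29, 37, 63, 72, 112, 143, 151] ⇒ [29, 37, 63, 72, 112, 143, 151]
  KluX GATTTTG/4: at [87, 159] ⇒ [91, 163]

Pooled cuts: [3, 18, 29, 37, 52, 63, 72, 81, 91, 105, 106, 112, 127, 132, 143, 151, 163]

Fragment lengths:
  3→18: 15 bp
  18→29: 11 bp
  29→37: 8 bp
  37→52: 15 bp
  52→63: 11 bp
  63→72: 9 bp
  72→81: 9 bp
  81→91: 10 bp
  91→105: 14 bp
  105→106: 1 bp
  106→112: 6 bp
  112→127: 15 bp
  127→132: 5 bp
  132→143: 11 bp
  143→151: 8 bp
  151→163: 12 bp
  163→3 (wrap): 168-163+3 = 8 bp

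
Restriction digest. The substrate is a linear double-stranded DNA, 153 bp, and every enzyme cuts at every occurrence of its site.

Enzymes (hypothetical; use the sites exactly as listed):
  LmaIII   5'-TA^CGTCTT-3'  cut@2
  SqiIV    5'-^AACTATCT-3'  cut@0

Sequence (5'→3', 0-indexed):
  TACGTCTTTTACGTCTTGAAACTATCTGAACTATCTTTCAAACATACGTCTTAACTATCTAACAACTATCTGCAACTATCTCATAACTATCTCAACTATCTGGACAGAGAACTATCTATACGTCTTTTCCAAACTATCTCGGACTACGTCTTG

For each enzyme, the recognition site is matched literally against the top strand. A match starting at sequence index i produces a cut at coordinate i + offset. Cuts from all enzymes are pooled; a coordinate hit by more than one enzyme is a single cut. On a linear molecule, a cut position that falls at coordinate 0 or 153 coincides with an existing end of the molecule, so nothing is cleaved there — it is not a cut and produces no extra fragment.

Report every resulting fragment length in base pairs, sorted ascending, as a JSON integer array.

[2,6,7,8,9,9,9,10,11,11,11,11,15,16,18]

Scan for sites:
  LmaIII (TACGTCTT, off=2): starts [0, 9, 44, 118, 144] → cuts [2, 11, 46, 120, 146]
  SqiIV (AACTATCT, off=0): starts [19, 28, 52, 63, 73, 84, 93, 109, 131] → cuts [19, 28, 52, 63, 73, 84, 93, 109, 131]

Pooled cuts: [2, 11, 19, 28, 46, 52, 63, 73, 84, 93, 109, 120, 131, 146]

Fragments:
  [0,2): 2 bp
  [2,11): 9 bp
  [11,19): 8 bp
  [19,28): 9 bp
  [28,46): 18 bp
  [46,52): 6 bp
  [52,63): 11 bp
  [63,73): 10 bp
  [73,84): 11 bp
  [84,93): 9 bp
  [93,109): 16 bp
  [109,120): 11 bp
  [120,131): 11 bp
  [131,146): 15 bp
  [146,153): 7 bp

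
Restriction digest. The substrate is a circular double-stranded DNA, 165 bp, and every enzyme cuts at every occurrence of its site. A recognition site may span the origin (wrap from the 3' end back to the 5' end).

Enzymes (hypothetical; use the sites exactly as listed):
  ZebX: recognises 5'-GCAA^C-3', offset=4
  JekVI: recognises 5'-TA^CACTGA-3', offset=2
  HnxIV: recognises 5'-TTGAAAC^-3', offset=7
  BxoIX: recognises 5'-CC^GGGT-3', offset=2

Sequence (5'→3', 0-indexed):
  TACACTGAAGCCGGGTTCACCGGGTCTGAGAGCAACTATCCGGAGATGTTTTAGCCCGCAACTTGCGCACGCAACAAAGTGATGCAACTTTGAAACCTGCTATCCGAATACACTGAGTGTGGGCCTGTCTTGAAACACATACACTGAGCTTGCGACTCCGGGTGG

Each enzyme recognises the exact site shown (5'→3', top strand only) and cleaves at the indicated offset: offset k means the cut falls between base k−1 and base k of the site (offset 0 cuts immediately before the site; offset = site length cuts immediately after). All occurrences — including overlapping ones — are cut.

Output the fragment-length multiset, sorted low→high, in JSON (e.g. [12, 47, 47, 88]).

[5,8,9,9,10,13,13,14,14,18,26,26]

Per-enzyme occurrences:
  ZebX GCAAC/4: at [31, 57, 70, 83] ⇒ [35, 61, 74, 87]
  JekVI TACACTGA/2: at [0, 108, 139] ⇒ [2, 110, 141]
  HnxIV TTGAAAC/7: at [89, 129] ⇒ [96, 136]
  BxoIX CCGGGT/2: at [10, 19, 157] ⇒ [12, 21, 159]

All cut coordinates (distinct, sorted): [2, 12, 21, 35, 61, 74, 87, 96, 110, 136, 141, 159]

Fragments:
  2→12: 10 bp
  12→21: 9 bp
  21→35: 14 bp
  35→61: 26 bp
  61→74: 13 bp
  74→87: 13 bp
  87→96: 9 bp
  96→110: 14 bp
  110→136: 26 bp
  136→141: 5 bp
  141→159: 18 bp
  159→2 (wrap): 165-159+2 = 8 bp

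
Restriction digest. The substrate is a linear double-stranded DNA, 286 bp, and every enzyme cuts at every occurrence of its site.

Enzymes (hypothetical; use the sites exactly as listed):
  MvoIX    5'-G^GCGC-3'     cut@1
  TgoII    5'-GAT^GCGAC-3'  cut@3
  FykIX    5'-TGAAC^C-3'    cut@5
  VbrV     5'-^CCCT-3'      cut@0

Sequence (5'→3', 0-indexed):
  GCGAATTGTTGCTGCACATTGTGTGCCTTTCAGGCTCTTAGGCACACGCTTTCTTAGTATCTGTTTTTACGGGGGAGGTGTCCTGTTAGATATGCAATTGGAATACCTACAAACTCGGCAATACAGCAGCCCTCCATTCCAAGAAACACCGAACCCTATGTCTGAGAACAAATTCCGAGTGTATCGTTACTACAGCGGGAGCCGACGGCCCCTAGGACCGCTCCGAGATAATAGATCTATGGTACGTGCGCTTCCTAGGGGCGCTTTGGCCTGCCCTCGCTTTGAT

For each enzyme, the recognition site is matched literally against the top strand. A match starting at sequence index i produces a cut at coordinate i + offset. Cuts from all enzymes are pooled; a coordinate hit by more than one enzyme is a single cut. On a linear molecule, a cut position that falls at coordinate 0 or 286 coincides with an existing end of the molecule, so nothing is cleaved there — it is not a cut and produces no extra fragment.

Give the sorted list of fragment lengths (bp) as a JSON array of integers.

Scan for sites:
  MvoIX (GGCGC, off=1): starts [259] → cuts [260]
  TgoII (GATGCGAC, off=3): no sites
  FykIX (TGAACC, off=5): no sites
  VbrV (CCCT, off=0): starts [129, 153, 209, 273] → cuts [129, 153, 209, 273]

All cut coordinates (distinct, sorted): [129, 153, 209, 260, 273]

Fragments:
  [0,129): 129 bp
  [129,153): 24 bp
  [153,209): 56 bp
  [209,260): 51 bp
  [260,273): 13 bp
  [273,286): 13 bp

[13,13,24,51,56,129]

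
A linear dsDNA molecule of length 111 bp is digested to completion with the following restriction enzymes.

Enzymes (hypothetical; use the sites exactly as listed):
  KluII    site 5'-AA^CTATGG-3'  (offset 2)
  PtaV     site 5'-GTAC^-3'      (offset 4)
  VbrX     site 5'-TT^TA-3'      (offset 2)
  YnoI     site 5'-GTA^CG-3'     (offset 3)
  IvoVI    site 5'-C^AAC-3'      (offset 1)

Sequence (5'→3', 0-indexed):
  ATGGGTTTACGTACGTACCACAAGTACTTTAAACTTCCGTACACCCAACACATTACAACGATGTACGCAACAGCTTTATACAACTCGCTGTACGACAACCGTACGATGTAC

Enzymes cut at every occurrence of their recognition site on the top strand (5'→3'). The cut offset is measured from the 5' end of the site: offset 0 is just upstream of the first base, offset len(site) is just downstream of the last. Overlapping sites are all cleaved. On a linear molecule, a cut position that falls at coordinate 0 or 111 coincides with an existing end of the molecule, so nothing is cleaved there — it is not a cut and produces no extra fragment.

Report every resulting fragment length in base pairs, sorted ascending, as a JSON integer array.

Per-enzyme occurrences:
  KluII (AACTATGG, off=2): no sites
  PtaV (GTAC, off=4): starts [10, 14, 23, 38, 62, 89, 100, 107] → cuts [14, 18, 27, 42, 66, 93, 104] (position 111 is a terminus of the linear molecule — no cut)
  VbrX (TTTA, off=2): starts [5, 27, 74] → cuts [7, 29, 76]
  YnoI (GTACG, off=3): starts [10, 62, 89, 100] → cuts [13, 65, 92, 103]
  IvoVI (CAAC, off=1): starts [45, 55, 67, 80, 95] → cuts [46, 56, 68, 81, 96]

Pooled cuts: [7, 13, 14, 18, 27, 29, 42, 46, 56, 65, 66, 68, 76, 81, 92, 93, 96, 103, 104]

Fragments:
  [0,7): 7 bp
  [7,13): 6 bp
  [13,14): 1 bp
  [14,18): 4 bp
  [18,27): 9 bp
  [27,29): 2 bp
  [29,42): 13 bp
  [42,46): 4 bp
  [46,56): 10 bp
  [56,65): 9 bp
  [65,66): 1 bp
  [66,68): 2 bp
  [68,76): 8 bp
  [76,81): 5 bp
  [81,92): 11 bp
  [92,93): 1 bp
  [93,96): 3 bp
  [96,103): 7 bp
  [103,104): 1 bp
  [104,111): 7 bp

[1,1,1,1,2,2,3,4,4,5,6,7,7,7,8,9,9,10,11,13]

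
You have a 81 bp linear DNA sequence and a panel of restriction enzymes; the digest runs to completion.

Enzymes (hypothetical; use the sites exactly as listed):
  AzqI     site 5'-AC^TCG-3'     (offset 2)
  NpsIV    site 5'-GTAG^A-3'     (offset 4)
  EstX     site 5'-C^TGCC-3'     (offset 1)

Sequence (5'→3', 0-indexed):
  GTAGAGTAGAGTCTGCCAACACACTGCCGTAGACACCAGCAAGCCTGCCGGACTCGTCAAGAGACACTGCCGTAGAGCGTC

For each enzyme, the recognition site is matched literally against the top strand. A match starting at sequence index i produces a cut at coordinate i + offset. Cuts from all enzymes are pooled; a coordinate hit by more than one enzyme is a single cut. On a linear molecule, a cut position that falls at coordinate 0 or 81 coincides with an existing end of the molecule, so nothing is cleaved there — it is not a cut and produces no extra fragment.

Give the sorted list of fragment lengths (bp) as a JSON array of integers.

[4,4,5,6,8,8,8,11,13,14]

Site scan:
  AzqI ACTCG/2: at [51] ⇒ [53]
  NpsIV GTAGA/4: at [0, 5, 28, 71] ⇒ [4, 9, 32, 75]
  EstX CTGCC/1: at [12, 23, 44, 66] ⇒ [13, 24, 45, 67]

All cut coordinates (distinct, sorted): [4, 9, 13, 24, 32, 45, 53, 67, 75]

Fragment lengths:
  [0,4): 4 bp
  [4,9): 5 bp
  [9,13): 4 bp
  [13,24): 11 bp
  [24,32): 8 bp
  [32,45): 13 bp
  [45,53): 8 bp
  [53,67): 14 bp
  [67,75): 8 bp
  [75,81): 6 bp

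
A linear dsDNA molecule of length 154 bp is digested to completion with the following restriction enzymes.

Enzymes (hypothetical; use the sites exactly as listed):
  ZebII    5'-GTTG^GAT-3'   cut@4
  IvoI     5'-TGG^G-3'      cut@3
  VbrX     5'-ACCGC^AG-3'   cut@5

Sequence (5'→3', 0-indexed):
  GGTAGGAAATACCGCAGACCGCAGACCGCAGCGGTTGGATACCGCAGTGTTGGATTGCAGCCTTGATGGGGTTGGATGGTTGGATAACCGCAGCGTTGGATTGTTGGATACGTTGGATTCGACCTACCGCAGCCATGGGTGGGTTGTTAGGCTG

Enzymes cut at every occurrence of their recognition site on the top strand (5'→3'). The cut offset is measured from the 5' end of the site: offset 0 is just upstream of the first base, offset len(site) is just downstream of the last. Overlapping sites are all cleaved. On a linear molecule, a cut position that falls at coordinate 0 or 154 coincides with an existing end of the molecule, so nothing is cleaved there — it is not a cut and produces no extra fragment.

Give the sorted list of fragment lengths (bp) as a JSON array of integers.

Site scan:
  ZebII (GTTGGAT, off=4): starts [33, 48, 70, 78, 94, 102, 111] → cuts [37, 52, 74, 82, 98, 106, 115]
  IvoI (TGGG, off=3): starts [66, 135, 139] → cuts [69, 138, 142]
  VbrX (ACCGCAG, off=5): starts [10, 17, 24, 40, 86, 125] → cuts [15, 22, 29, 45, 91, 130]

All cut coordinates (distinct, sorted): [15, 22, 29, 37, 45, 52, 69, 74, 82, 91, 98, 106, 115, 130, 138, 142]

Fragments:
  [0,15): 15 bp
  [15,22): 7 bp
  [22,29): 7 bp
  [29,37): 8 bp
  [37,45): 8 bp
  [45,52): 7 bp
  [52,69): 17 bp
  [69,74): 5 bp
  [74,82): 8 bp
  [82,91): 9 bp
  [91,98): 7 bp
  [98,106): 8 bp
  [106,115): 9 bp
  [115,130): 15 bp
  [130,138): 8 bp
  [138,142): 4 bp
  [142,154): 12 bp

[4,5,7,7,7,7,8,8,8,8,8,9,9,12,15,15,17]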